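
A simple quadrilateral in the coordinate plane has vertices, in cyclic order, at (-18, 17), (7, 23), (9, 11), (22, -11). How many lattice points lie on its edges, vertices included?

8

Summing gcd(|Δx|,|Δy|) over the edges gives the boundary count: gcd(25,6) + gcd(2,12) + gcd(13,22) + gcd(40,28) = 1+2+1+4 = 8.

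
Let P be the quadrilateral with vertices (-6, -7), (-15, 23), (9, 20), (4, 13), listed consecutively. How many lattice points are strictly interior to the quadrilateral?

324

The shoelace formula gives twice the area as |((-6)·23 − (-15)·(-7)) + ((-15)·20 − 9·23) + (9·13 − 4·20) + (4·(-7) − (-6)·13)| = 663, so the area is 331.5.
Along each edge there are gcd(|Δx|,|Δy|)+1 lattice points, so counting each shared vertex once the boundary has gcd(9,30) + gcd(24,3) + gcd(5,7) + gcd(10,20) = 3+3+1+10 = 17.
Pick's theorem gives I = A − B/2 + 1 = 331.5 − 17/2 + 1 = 324.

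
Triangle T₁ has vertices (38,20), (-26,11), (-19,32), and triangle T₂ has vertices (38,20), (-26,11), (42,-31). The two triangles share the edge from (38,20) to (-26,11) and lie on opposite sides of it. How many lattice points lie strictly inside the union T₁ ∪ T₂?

2285

The union is the simple quadrilateral with vertices (38,20), (-19,32), (-26,11), (42,-31) in order.
Using the shoelace formula, 2A = |[38·32 − (-19)·20] + [(-19)·11 − (-26)·32] + [(-26)·(-31) − 42·11] + [42·20 − 38·(-31)]| = 4581, so the area is 2290.5.
Along each edge there are gcd(|Δx|,|Δy|)+1 lattice points, so counting each shared vertex once the boundary has gcd(57,12) + gcd(7,21) + gcd(68,42) + gcd(4,51) = 3+7+2+1 = 13.
By Pick's theorem I = A − B/2 + 1 = 2290.5 − 13/2 + 1 = 2285.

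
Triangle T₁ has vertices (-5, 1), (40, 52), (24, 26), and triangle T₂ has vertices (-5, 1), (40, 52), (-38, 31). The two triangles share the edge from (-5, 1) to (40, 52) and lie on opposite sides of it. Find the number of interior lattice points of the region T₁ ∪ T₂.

The union is the simple quadrilateral with vertices (-5, 1), (24, 26), (40, 52), (-38, 31) in order.
The shoelace formula gives twice the area as |((-5)·26 − 24·1) + (24·52 − 40·26) + (40·31 − (-38)·52) + ((-38)·1 − (-5)·31)| = 3387, so the area is 1693.5.
Along each edge there are gcd(|Δx|,|Δy|)+1 lattice points, so counting each shared vertex once the boundary has gcd(29,25) + gcd(16,26) + gcd(78,21) + gcd(33,30) = 1+2+3+3 = 9.
By Pick's theorem I = A − B/2 + 1 = 1693.5 − 9/2 + 1 = 1690.

1690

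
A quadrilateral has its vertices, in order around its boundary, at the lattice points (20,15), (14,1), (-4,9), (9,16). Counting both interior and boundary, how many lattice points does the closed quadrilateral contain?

By the shoelace formula, twice the signed area is |[20·1 − 14·15] + [14·9 − (-4)·1] + [(-4)·16 − 9·9] + [9·15 − 20·16]| = 390, so the area is 195.
The number of boundary lattice points is Σ gcd(|Δx|,|Δy|) = gcd(6,14) + gcd(18,8) + gcd(13,7) + gcd(11,1) = 2+2+1+1 = 6.
Pick's theorem gives I = A − B/2 + 1 = 195 − 6/2 + 1 = 193, so the closed region contains I + B = 193 + 6 = 199 lattice points.

199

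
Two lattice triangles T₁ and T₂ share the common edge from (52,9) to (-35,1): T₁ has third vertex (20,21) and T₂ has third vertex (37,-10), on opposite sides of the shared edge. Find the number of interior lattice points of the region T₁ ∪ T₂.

The union is the simple quadrilateral with vertices (52,9), (20,21), (-35,1), (37,-10) in order.
Using the shoelace formula, 2A = |(52·21 − 20·9) + (20·1 − (-35)·21) + ((-35)·(-10) − 37·1) + (37·9 − 52·(-10))| = 2833, so the area is 2833/2.
The number of boundary lattice points is Σ gcd(|Δx|,|Δy|) = gcd(32,12) + gcd(55,20) + gcd(72,11) + gcd(15,19) = 4+5+1+1 = 11.
By Pick's theorem I = A − B/2 + 1 = 2833/2 − 11/2 + 1 = 1412.

1412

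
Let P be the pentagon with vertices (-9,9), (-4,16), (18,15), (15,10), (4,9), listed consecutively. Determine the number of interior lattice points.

Using the shoelace formula, 2A = |[(-9)·16 − (-4)·9] + [(-4)·15 − 18·16] + [18·10 − 15·15] + [15·9 − 4·10] + [4·9 − (-9)·9]| = 289, so the area is 289/2.
Summing gcd(|Δx|,|Δy|) over the edges gives the boundary count: gcd(5,7) + gcd(22,1) + gcd(3,5) + gcd(11,1) + gcd(13,0) = 1+1+1+1+13 = 17.
By Pick's theorem A = I + B/2 − 1, so I = 289/2 − 17/2 + 1 = 137.

137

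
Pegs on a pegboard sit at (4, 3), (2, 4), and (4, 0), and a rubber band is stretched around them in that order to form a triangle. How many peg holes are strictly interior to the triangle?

Using the shoelace formula, 2A = |[4·4 − 2·3] + [2·0 − 4·4] + [4·3 − 4·0]| = 6, so the area is 3.
Summing gcd(|Δx|,|Δy|) over the edges gives the boundary count: gcd(2,1) + gcd(2,4) + gcd(0,3) = 1+2+3 = 6.
Pick's theorem gives I = A − B/2 + 1 = 3 − 6/2 + 1 = 1.

1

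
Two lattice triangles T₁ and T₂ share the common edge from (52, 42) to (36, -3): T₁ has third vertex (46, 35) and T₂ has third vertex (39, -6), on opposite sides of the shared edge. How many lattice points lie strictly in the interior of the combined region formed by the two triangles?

168

The union is the simple quadrilateral with vertices (52, 42), (46, 35), (36, -3), (39, -6) in order.
Using the shoelace formula, 2A = |(52·35 − 46·42) + (46·(-3) − 36·35) + (36·(-6) − 39·(-3)) + (39·42 − 52·(-6))| = 341, so the area is 170.5.
Along each edge there are gcd(|Δx|,|Δy|)+1 lattice points, so counting each shared vertex once the boundary has gcd(6,7) + gcd(10,38) + gcd(3,3) + gcd(13,48) = 1+2+3+1 = 7.
By Pick's theorem I = A − B/2 + 1 = 170.5 − 7/2 + 1 = 168.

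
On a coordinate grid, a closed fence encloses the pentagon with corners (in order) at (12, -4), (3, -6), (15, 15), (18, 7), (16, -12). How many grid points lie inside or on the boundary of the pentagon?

175

By the shoelace formula, twice the signed area is |(12·(-6) − 3·(-4)) + (3·15 − 15·(-6)) + (15·7 − 18·15) + (18·(-12) − 16·7) + (16·(-4) − 12·(-12))| = 338, so the area is 169.
Along each edge there are gcd(|Δx|,|Δy|)+1 lattice points, so counting each shared vertex once the boundary has gcd(9,2) + gcd(12,21) + gcd(3,8) + gcd(2,19) + gcd(4,8) = 1+3+1+1+4 = 10.
Pick's theorem gives I = A − B/2 + 1 = 169 − 10/2 + 1 = 165, so the closed region contains I + B = 165 + 10 = 175 lattice points.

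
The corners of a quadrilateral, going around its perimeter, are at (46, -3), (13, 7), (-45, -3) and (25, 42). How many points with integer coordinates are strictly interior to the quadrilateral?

1588

Using the shoelace formula, 2A = |(46·7 − 13·(-3)) + (13·(-3) − (-45)·7) + ((-45)·42 − 25·(-3)) + (25·(-3) − 46·42)| = 3185, so the area is 3185/2.
The number of boundary lattice points is Σ gcd(|Δx|,|Δy|) = gcd(33,10) + gcd(58,10) + gcd(70,45) + gcd(21,45) = 1+2+5+3 = 11.
By Pick's theorem A = I + B/2 − 1, so I = 3185/2 − 11/2 + 1 = 1588.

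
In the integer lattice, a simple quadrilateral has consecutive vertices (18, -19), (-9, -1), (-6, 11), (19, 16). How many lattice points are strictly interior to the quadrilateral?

The shoelace formula gives twice the area as |[18·(-1) − (-9)·(-19)] + [(-9)·11 − (-6)·(-1)] + [(-6)·16 − 19·11] + [19·(-19) − 18·16]| = 1248, so the area is 624.
Along each edge there are gcd(|Δx|,|Δy|)+1 lattice points, so counting each shared vertex once the boundary has gcd(27,18) + gcd(3,12) + gcd(25,5) + gcd(1,35) = 9+3+5+1 = 18.
Pick's theorem gives I = A − B/2 + 1 = 624 − 18/2 + 1 = 616.

616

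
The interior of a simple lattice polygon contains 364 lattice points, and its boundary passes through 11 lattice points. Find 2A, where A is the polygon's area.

Pick's theorem states A = I + B/2 − 1, so A = 364 + 11/2 − 1 = 737/2.
Hence 2A = 737.

737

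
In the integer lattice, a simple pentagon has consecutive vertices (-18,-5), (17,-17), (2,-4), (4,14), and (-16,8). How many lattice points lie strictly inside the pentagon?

438

The shoelace formula gives twice the area as |[(-18)·(-17) − 17·(-5)] + [17·(-4) − 2·(-17)] + [2·14 − 4·(-4)] + [4·8 − (-16)·14] + [(-16)·(-5) − (-18)·8]| = 881, so the area is 440.5.
Summing gcd(|Δx|,|Δy|) over the edges gives the boundary count: gcd(35,12) + gcd(15,13) + gcd(2,18) + gcd(20,6) + gcd(2,13) = 1+1+2+2+1 = 7.
Pick's theorem gives I = A − B/2 + 1 = 440.5 − 7/2 + 1 = 438.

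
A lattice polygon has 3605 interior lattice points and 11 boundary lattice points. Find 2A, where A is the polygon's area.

By Pick's theorem, A = I + B/2 − 1 = 3605 + 11/2 − 1 = 7219/2.
Hence 2A = 7219.

7219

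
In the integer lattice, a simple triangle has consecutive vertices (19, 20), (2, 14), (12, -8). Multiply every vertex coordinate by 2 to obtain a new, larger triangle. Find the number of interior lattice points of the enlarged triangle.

The shoelace formula gives twice the area as |[19·14 − 2·20] + [2·(-8) − 12·14] + [12·20 − 19·(-8)]| = 434, so the area is 217.
Along each edge there are gcd(|Δx|,|Δy|)+1 lattice points, so counting each shared vertex once the boundary has gcd(17,6) + gcd(10,22) + gcd(7,28) = 1+2+7 = 10.
Scaling by 2 multiplies the area by 2² = 4 (so the new area is 868) and multiplies the boundary lattice-point count by 2, giving 20.
By Pick's theorem, the interior count of the dilated polygon is 868 − 20/2 + 1 = 859.

859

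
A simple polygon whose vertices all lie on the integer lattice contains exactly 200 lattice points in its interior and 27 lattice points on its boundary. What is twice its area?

By Pick's theorem, A = I + B/2 − 1 = 200 + 27/2 − 1 = 425/2.
Hence 2A = 425.

425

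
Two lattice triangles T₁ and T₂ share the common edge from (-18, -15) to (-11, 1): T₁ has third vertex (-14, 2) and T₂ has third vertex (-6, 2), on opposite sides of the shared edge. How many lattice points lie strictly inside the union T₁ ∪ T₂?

63

The union is the simple quadrilateral with vertices (-18, -15), (-14, 2), (-11, 1), (-6, 2) in order.
The shoelace formula gives twice the area as |((-18)·2 − (-14)·(-15)) + ((-14)·1 − (-11)·2) + ((-11)·2 − (-6)·1) + ((-6)·(-15) − (-18)·2)| = 128, so the area is 64.
The number of boundary lattice points is Σ gcd(|Δx|,|Δy|) = gcd(4,17) + gcd(3,1) + gcd(5,1) + gcd(12,17) = 1+1+1+1 = 4.
By Pick's theorem I = A − B/2 + 1 = 64 − 4/2 + 1 = 63.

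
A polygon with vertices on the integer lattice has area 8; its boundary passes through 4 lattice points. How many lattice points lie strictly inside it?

7

Pick's theorem A = I + B/2 − 1 rearranges to I = A − B/2 + 1 = 8 − 4/2 + 1 = 7.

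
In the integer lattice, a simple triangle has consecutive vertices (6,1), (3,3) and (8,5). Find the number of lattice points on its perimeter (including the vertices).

4

Along each edge there are gcd(|Δx|,|Δy|)+1 lattice points, so counting each shared vertex once the boundary has gcd(3,2) + gcd(5,2) + gcd(2,4) = 1+1+2 = 4.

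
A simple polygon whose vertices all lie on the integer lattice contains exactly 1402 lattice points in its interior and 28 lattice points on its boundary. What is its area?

1415

By Pick's theorem, A = I + B/2 − 1 = 1402 + 28/2 − 1 = 1415.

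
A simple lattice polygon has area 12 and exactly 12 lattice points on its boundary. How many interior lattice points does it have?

7

Pick's theorem A = I + B/2 − 1 rearranges to I = A − B/2 + 1 = 12 − 12/2 + 1 = 7.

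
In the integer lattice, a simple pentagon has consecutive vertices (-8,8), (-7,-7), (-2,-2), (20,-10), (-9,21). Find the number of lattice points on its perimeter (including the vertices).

10

Summing gcd(|Δx|,|Δy|) over the edges gives the boundary count: gcd(1,15) + gcd(5,5) + gcd(22,8) + gcd(29,31) + gcd(1,13) = 1+5+2+1+1 = 10.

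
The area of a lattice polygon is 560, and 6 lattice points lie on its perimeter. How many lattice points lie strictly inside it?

From Pick's theorem, I = A − B/2 + 1 = 560 − 6/2 + 1 = 558.

558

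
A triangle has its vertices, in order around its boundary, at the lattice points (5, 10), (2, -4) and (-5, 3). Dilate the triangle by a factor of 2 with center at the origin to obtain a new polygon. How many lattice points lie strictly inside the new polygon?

230

By the shoelace formula, twice the signed area is |(5·(-4) − 2·10) + (2·3 − (-5)·(-4)) + ((-5)·10 − 5·3)| = 119, so the area is 59.5.
The number of boundary lattice points is Σ gcd(|Δx|,|Δy|) = gcd(3,14) + gcd(7,7) + gcd(10,7) = 1+7+1 = 9.
Scaling by 2 multiplies the area by 2² = 4 (so the new area is 238) and multiplies the boundary lattice-point count by 2, giving 18.
By Pick's theorem, the interior count of the dilated polygon is 238 − 18/2 + 1 = 230.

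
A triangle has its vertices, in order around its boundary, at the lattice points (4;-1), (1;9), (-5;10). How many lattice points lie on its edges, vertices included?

Summing gcd(|Δx|,|Δy|) over the edges gives the boundary count: gcd(3,10) + gcd(6,1) + gcd(9,11) = 1+1+1 = 3.

3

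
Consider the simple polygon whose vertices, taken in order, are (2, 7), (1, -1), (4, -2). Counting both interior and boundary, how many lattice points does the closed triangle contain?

The shoelace formula gives twice the area as |[2·(-1) − 1·7] + [1·(-2) − 4·(-1)] + [4·7 − 2·(-2)]| = 25, so the area is 25/2.
Along each edge there are gcd(|Δx|,|Δy|)+1 lattice points, so counting each shared vertex once the boundary has gcd(1,8) + gcd(3,1) + gcd(2,9) = 1+1+1 = 3.
Pick's theorem gives I = A − B/2 + 1 = 25/2 − 3/2 + 1 = 12, so the closed region contains I + B = 12 + 3 = 15 lattice points.

15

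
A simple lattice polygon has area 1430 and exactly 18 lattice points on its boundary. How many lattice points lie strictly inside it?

Pick's theorem A = I + B/2 − 1 rearranges to I = A − B/2 + 1 = 1430 − 18/2 + 1 = 1422.

1422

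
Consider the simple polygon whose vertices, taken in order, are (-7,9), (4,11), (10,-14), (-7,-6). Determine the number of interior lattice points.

The shoelace formula gives twice the area as |[(-7)·11 − 4·9] + [4·(-14) − 10·11] + [10·(-6) − (-7)·(-14)] + [(-7)·9 − (-7)·(-6)]| = 542, so the area is 271.
Along each edge there are gcd(|Δx|,|Δy|)+1 lattice points, so counting each shared vertex once the boundary has gcd(11,2) + gcd(6,25) + gcd(17,8) + gcd(0,15) = 1+1+1+15 = 18.
By Pick's theorem A = I + B/2 − 1, so I = 271 − 18/2 + 1 = 263.

263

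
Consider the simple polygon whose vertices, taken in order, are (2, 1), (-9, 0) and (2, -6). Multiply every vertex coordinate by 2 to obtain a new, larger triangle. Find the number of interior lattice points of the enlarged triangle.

146

Using the shoelace formula, 2A = |(2·0 − (-9)·1) + ((-9)·(-6) − 2·0) + (2·1 − 2·(-6))| = 77, so the area is 77/2.
Along each edge there are gcd(|Δx|,|Δy|)+1 lattice points, so counting each shared vertex once the boundary has gcd(11,1) + gcd(11,6) + gcd(0,7) = 1+1+7 = 9.
Scaling by 2 multiplies the area by 2² = 4 (so the new area is 154) and multiplies the boundary lattice-point count by 2, giving 18.
By Pick's theorem, the interior count of the dilated polygon is 154 − 18/2 + 1 = 146.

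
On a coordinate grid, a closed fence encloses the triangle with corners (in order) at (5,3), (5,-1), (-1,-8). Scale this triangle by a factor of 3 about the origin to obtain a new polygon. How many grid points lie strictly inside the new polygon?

100

The shoelace formula gives twice the area as |[5·(-1) − 5·3] + [5·(-8) − (-1)·(-1)] + [(-1)·3 − 5·(-8)]| = 24, so the area is 12.
The number of boundary lattice points is Σ gcd(|Δx|,|Δy|) = gcd(0,4) + gcd(6,7) + gcd(6,11) = 4+1+1 = 6.
Scaling by 3 multiplies the area by 3² = 9 (so the new area is 108) and multiplies the boundary lattice-point count by 3, giving 18.
By Pick's theorem, the interior count of the dilated polygon is 108 − 18/2 + 1 = 100.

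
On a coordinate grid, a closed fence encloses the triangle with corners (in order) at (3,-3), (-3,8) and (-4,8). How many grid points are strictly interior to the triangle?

The shoelace formula gives twice the area as |[3·8 − (-3)·(-3)] + [(-3)·8 − (-4)·8] + [(-4)·(-3) − 3·8]| = 11, so the area is 5.5.
Summing gcd(|Δx|,|Δy|) over the edges gives the boundary count: gcd(6,11) + gcd(1,0) + gcd(7,11) = 1+1+1 = 3.
Pick's theorem gives I = A − B/2 + 1 = 5.5 − 3/2 + 1 = 5.

5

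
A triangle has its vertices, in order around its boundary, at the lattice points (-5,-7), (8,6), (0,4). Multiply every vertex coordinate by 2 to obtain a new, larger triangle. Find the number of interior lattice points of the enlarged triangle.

Using the shoelace formula, 2A = |((-5)·6 − 8·(-7)) + (8·4 − 0·6) + (0·(-7) − (-5)·4)| = 78, so the area is 39.
Along each edge there are gcd(|Δx|,|Δy|)+1 lattice points, so counting each shared vertex once the boundary has gcd(13,13) + gcd(8,2) + gcd(5,11) = 13+2+1 = 16.
Scaling by 2 multiplies the area by 2² = 4 (so the new area is 156) and multiplies the boundary lattice-point count by 2, giving 32.
By Pick's theorem, the interior count of the dilated polygon is 156 − 32/2 + 1 = 141.

141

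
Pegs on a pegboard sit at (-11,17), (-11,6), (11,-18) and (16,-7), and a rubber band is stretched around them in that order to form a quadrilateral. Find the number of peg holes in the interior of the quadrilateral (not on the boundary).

322

By the shoelace formula, twice the signed area is |((-11)·6 − (-11)·17) + ((-11)·(-18) − 11·6) + (11·(-7) − 16·(-18)) + (16·17 − (-11)·(-7))| = 659, so the area is 329.5.
The number of boundary lattice points is Σ gcd(|Δx|,|Δy|) = gcd(0,11) + gcd(22,24) + gcd(5,11) + gcd(27,24) = 11+2+1+3 = 17.
Pick's theorem gives I = A − B/2 + 1 = 329.5 − 17/2 + 1 = 322.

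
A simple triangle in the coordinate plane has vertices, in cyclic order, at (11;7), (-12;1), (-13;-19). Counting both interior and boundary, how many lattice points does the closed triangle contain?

The shoelace formula gives twice the area as |[11·1 − (-12)·7] + [(-12)·(-19) − (-13)·1] + [(-13)·7 − 11·(-19)]| = 454, so the area is 227.
The number of boundary lattice points is Σ gcd(|Δx|,|Δy|) = gcd(23,6) + gcd(1,20) + gcd(24,26) = 1+1+2 = 4.
Pick's theorem gives I = A − B/2 + 1 = 227 − 4/2 + 1 = 226, so the closed region contains I + B = 226 + 4 = 230 lattice points.

230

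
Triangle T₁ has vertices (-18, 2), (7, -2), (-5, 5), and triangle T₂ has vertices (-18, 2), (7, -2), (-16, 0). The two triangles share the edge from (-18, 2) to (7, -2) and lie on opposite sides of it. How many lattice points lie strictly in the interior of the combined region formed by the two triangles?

83

The union is the simple quadrilateral with vertices (-18, 2), (-5, 5), (7, -2), (-16, 0) in order.
The shoelace formula gives twice the area as |[(-18)·5 − (-5)·2] + [(-5)·(-2) − 7·5] + [7·0 − (-16)·(-2)] + [(-16)·2 − (-18)·0]| = 169, so the area is 169/2.
Along each edge there are gcd(|Δx|,|Δy|)+1 lattice points, so counting each shared vertex once the boundary has gcd(13,3) + gcd(12,7) + gcd(23,2) + gcd(2,2) = 1+1+1+2 = 5.
By Pick's theorem I = A − B/2 + 1 = 169/2 − 5/2 + 1 = 83.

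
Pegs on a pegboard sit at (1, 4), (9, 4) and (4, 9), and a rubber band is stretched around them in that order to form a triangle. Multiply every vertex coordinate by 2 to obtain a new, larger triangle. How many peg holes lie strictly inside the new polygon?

By the shoelace formula, twice the signed area is |[1·4 − 9·4] + [9·9 − 4·4] + [4·4 − 1·9]| = 40, so the area is 20.
The number of boundary lattice points is Σ gcd(|Δx|,|Δy|) = gcd(8,0) + gcd(5,5) + gcd(3,5) = 8+5+1 = 14.
Scaling by 2 multiplies the area by 2² = 4 (so the new area is 80) and multiplies the boundary lattice-point count by 2, giving 28.
By Pick's theorem, the interior count of the dilated polygon is 80 − 28/2 + 1 = 67.

67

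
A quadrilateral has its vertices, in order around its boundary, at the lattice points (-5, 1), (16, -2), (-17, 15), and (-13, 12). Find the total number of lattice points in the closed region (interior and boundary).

123

The shoelace formula gives twice the area as |((-5)·(-2) − 16·1) + (16·15 − (-17)·(-2)) + ((-17)·12 − (-13)·15) + ((-13)·1 − (-5)·12)| = 238, so the area is 119.
Summing gcd(|Δx|,|Δy|) over the edges gives the boundary count: gcd(21,3) + gcd(33,17) + gcd(4,3) + gcd(8,11) = 3+1+1+1 = 6.
Pick's theorem gives I = A − B/2 + 1 = 119 − 6/2 + 1 = 117, so the closed region contains I + B = 117 + 6 = 123 lattice points.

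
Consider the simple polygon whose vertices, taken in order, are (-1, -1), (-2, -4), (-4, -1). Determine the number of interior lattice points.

3

Using the shoelace formula, 2A = |((-1)·(-4) − (-2)·(-1)) + ((-2)·(-1) − (-4)·(-4)) + ((-4)·(-1) − (-1)·(-1))| = 9, so the area is 9/2.
The number of boundary lattice points is Σ gcd(|Δx|,|Δy|) = gcd(1,3) + gcd(2,3) + gcd(3,0) = 1+1+3 = 5.
By Pick's theorem A = I + B/2 − 1, so I = 9/2 − 5/2 + 1 = 3.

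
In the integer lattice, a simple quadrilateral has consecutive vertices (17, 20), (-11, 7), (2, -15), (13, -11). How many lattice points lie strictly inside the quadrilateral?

554

The shoelace formula gives twice the area as |(17·7 − (-11)·20) + ((-11)·(-15) − 2·7) + (2·(-11) − 13·(-15)) + (13·20 − 17·(-11))| = 1110, so the area is 555.
Summing gcd(|Δx|,|Δy|) over the edges gives the boundary count: gcd(28,13) + gcd(13,22) + gcd(11,4) + gcd(4,31) = 1+1+1+1 = 4.
By Pick's theorem A = I + B/2 − 1, so I = 555 − 4/2 + 1 = 554.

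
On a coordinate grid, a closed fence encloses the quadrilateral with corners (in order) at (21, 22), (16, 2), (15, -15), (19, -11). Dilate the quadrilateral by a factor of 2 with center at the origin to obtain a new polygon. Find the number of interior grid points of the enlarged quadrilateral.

368

The shoelace formula gives twice the area as |(21·2 − 16·22) + (16·(-15) − 15·2) + (15·(-11) − 19·(-15)) + (19·22 − 21·(-11))| = 189, so the area is 94.5.
Summing gcd(|Δx|,|Δy|) over the edges gives the boundary count: gcd(5,20) + gcd(1,17) + gcd(4,4) + gcd(2,33) = 5+1+4+1 = 11.
Scaling by 2 multiplies the area by 2² = 4 (so the new area is 378) and multiplies the boundary lattice-point count by 2, giving 22.
By Pick's theorem, the interior count of the dilated polygon is 378 − 22/2 + 1 = 368.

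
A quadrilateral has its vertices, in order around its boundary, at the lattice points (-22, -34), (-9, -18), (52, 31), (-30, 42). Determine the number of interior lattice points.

2900

By the shoelace formula, twice the signed area is |[(-22)·(-18) − (-9)·(-34)] + [(-9)·31 − 52·(-18)] + [52·42 − (-30)·31] + [(-30)·(-34) − (-22)·42]| = 5805, so the area is 5805/2.
Summing gcd(|Δx|,|Δy|) over the edges gives the boundary count: gcd(13,16) + gcd(61,49) + gcd(82,11) + gcd(8,76) = 1+1+1+4 = 7.
Pick's theorem gives I = A − B/2 + 1 = 5805/2 − 7/2 + 1 = 2900.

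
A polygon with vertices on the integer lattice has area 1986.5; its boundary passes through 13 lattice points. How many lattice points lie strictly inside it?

1981

Pick's theorem A = I + B/2 − 1 rearranges to I = A − B/2 + 1 = 1986.5 − 13/2 + 1 = 1981.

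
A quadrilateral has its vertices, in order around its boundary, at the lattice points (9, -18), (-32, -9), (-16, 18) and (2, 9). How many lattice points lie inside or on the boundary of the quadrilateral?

844

By the shoelace formula, twice the signed area is |[9·(-9) − (-32)·(-18)] + [(-32)·18 − (-16)·(-9)] + [(-16)·9 − 2·18] + [2·(-18) − 9·9]| = 1674, so the area is 837.
Summing gcd(|Δx|,|Δy|) over the edges gives the boundary count: gcd(41,9) + gcd(16,27) + gcd(18,9) + gcd(7,27) = 1+1+9+1 = 12.
Pick's theorem gives I = A − B/2 + 1 = 837 − 12/2 + 1 = 832, so the closed region contains I + B = 832 + 12 = 844 lattice points.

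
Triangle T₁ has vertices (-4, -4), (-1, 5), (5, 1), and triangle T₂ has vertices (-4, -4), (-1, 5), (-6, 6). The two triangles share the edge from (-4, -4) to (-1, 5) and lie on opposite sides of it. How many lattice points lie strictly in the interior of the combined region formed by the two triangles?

55

The union is the simple quadrilateral with vertices (-4, -4), (5, 1), (-1, 5), (-6, 6) in order.
The shoelace formula gives twice the area as |[(-4)·1 − 5·(-4)] + [5·5 − (-1)·1] + [(-1)·6 − (-6)·5] + [(-6)·(-4) − (-4)·6]| = 114, so the area is 57.
The number of boundary lattice points is Σ gcd(|Δx|,|Δy|) = gcd(9,5) + gcd(6,4) + gcd(5,1) + gcd(2,10) = 1+2+1+2 = 6.
By Pick's theorem I = A − B/2 + 1 = 57 − 6/2 + 1 = 55.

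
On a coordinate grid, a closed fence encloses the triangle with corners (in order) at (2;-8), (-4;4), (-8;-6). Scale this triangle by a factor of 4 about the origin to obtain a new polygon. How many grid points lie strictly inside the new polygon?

845

By the shoelace formula, twice the signed area is |[2·4 − (-4)·(-8)] + [(-4)·(-6) − (-8)·4] + [(-8)·(-8) − 2·(-6)]| = 108, so the area is 54.
The number of boundary lattice points is Σ gcd(|Δx|,|Δy|) = gcd(6,12) + gcd(4,10) + gcd(10,2) = 6+2+2 = 10.
Scaling by 4 multiplies the area by 4² = 16 (so the new area is 864) and multiplies the boundary lattice-point count by 4, giving 40.
By Pick's theorem, the interior count of the dilated polygon is 864 − 40/2 + 1 = 845.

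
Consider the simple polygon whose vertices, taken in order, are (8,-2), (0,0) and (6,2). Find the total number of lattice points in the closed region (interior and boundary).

The shoelace formula gives twice the area as |(8·0 − 0·(-2)) + (0·2 − 6·0) + (6·(-2) − 8·2)| = 28, so the area is 14.
Summing gcd(|Δx|,|Δy|) over the edges gives the boundary count: gcd(8,2) + gcd(6,2) + gcd(2,4) = 2+2+2 = 6.
Pick's theorem gives I = A − B/2 + 1 = 14 − 6/2 + 1 = 12, so the closed region contains I + B = 12 + 6 = 18 lattice points.

18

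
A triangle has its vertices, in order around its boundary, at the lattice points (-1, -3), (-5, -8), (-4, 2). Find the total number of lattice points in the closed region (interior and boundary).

20

By the shoelace formula, twice the signed area is |((-1)·(-8) − (-5)·(-3)) + ((-5)·2 − (-4)·(-8)) + ((-4)·(-3) − (-1)·2)| = 35, so the area is 35/2.
Along each edge there are gcd(|Δx|,|Δy|)+1 lattice points, so counting each shared vertex once the boundary has gcd(4,5) + gcd(1,10) + gcd(3,5) = 1+1+1 = 3.
Pick's theorem gives I = A − B/2 + 1 = 35/2 − 3/2 + 1 = 17, so the closed region contains I + B = 17 + 3 = 20 lattice points.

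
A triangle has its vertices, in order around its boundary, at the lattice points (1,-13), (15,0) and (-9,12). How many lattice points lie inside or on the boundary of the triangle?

250

The shoelace formula gives twice the area as |[1·0 − 15·(-13)] + [15·12 − (-9)·0] + [(-9)·(-13) − 1·12]| = 480, so the area is 240.
The number of boundary lattice points is Σ gcd(|Δx|,|Δy|) = gcd(14,13) + gcd(24,12) + gcd(10,25) = 1+12+5 = 18.
Pick's theorem gives I = A − B/2 + 1 = 240 − 18/2 + 1 = 232, so the closed region contains I + B = 232 + 18 = 250 lattice points.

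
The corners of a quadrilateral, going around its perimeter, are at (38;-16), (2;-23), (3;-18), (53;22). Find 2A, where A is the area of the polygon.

The shoelace formula gives twice the area as |(38·(-23) − 2·(-16)) + (2·(-18) − 3·(-23)) + (3·22 − 53·(-18)) + (53·(-16) − 38·22)| = 1473, so the area is 1473/2.

1473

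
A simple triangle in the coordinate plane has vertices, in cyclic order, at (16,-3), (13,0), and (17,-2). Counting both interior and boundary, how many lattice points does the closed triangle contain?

By the shoelace formula, twice the signed area is |(16·0 − 13·(-3)) + (13·(-2) − 17·0) + (17·(-3) − 16·(-2))| = 6, so the area is 3.
Along each edge there are gcd(|Δx|,|Δy|)+1 lattice points, so counting each shared vertex once the boundary has gcd(3,3) + gcd(4,2) + gcd(1,1) = 3+2+1 = 6.
Pick's theorem gives I = A − B/2 + 1 = 3 − 6/2 + 1 = 1, so the closed region contains I + B = 1 + 6 = 7 lattice points.

7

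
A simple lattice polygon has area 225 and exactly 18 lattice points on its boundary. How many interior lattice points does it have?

217

Pick's theorem A = I + B/2 − 1 rearranges to I = A − B/2 + 1 = 225 − 18/2 + 1 = 217.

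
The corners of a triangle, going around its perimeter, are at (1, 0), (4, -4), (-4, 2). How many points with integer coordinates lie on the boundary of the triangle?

4

Along each edge there are gcd(|Δx|,|Δy|)+1 lattice points, so counting each shared vertex once the boundary has gcd(3,4) + gcd(8,6) + gcd(5,2) = 1+2+1 = 4.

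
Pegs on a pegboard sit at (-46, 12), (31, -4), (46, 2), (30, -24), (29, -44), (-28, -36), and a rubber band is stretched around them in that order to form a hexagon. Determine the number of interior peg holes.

The shoelace formula gives twice the area as |((-46)·(-4) − 31·12) + (31·2 − 46·(-4)) + (46·(-24) − 30·2) + (30·(-44) − 29·(-24)) + (29·(-36) − (-28)·(-44)) + ((-28)·12 − (-46)·(-36))| = 5998, so the area is 2999.
Along each edge there are gcd(|Δx|,|Δy|)+1 lattice points, so counting each shared vertex once the boundary has gcd(77,16) + gcd(15,6) + gcd(16,26) + gcd(1,20) + gcd(57,8) + gcd(18,48) = 1+3+2+1+1+6 = 14.
Pick's theorem gives I = A − B/2 + 1 = 2999 − 14/2 + 1 = 2993.

2993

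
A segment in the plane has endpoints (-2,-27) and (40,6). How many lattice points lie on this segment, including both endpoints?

The number of lattice points on a segment between lattice points is gcd(|Δx|,|Δy|) + 1 = gcd(42,33) + 1 = 3 + 1 = 4.

4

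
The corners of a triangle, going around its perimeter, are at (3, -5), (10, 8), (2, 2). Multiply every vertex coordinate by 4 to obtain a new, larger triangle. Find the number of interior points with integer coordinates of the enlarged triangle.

489

The shoelace formula gives twice the area as |[3·8 − 10·(-5)] + [10·2 − 2·8] + [2·(-5) − 3·2]| = 62, so the area is 31.
The number of boundary lattice points is Σ gcd(|Δx|,|Δy|) = gcd(7,13) + gcd(8,6) + gcd(1,7) = 1+2+1 = 4.
Scaling by 4 multiplies the area by 4² = 16 (so the new area is 496) and multiplies the boundary lattice-point count by 4, giving 16.
By Pick's theorem, the interior count of the dilated polygon is 496 − 16/2 + 1 = 489.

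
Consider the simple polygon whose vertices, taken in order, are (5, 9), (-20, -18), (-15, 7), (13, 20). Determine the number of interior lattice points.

344

The shoelace formula gives twice the area as |[5·(-18) − (-20)·9] + [(-20)·7 − (-15)·(-18)] + [(-15)·20 − 13·7] + [13·9 − 5·20]| = 694, so the area is 347.
Along each edge there are gcd(|Δx|,|Δy|)+1 lattice points, so counting each shared vertex once the boundary has gcd(25,27) + gcd(5,25) + gcd(28,13) + gcd(8,11) = 1+5+1+1 = 8.
By Pick's theorem A = I + B/2 − 1, so I = 347 − 8/2 + 1 = 344.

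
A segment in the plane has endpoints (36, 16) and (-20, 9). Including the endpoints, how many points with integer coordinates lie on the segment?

The number of lattice points on a segment between lattice points is gcd(|Δx|,|Δy|) + 1 = gcd(56,7) + 1 = 7 + 1 = 8.

8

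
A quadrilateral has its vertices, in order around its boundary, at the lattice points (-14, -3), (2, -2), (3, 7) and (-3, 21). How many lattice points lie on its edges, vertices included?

Summing gcd(|Δx|,|Δy|) over the edges gives the boundary count: gcd(16,1) + gcd(1,9) + gcd(6,14) + gcd(11,24) = 1+1+2+1 = 5.

5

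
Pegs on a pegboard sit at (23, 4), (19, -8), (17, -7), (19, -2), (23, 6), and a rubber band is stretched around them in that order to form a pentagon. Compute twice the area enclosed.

44

By the shoelace formula, twice the signed area is |[23·(-8) − 19·4] + [19·(-7) − 17·(-8)] + [17·(-2) − 19·(-7)] + [19·6 − 23·(-2)] + [23·4 − 23·6]| = 44, so the area is 22.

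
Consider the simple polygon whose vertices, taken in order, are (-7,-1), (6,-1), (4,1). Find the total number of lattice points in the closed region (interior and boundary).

22

By the shoelace formula, twice the signed area is |((-7)·(-1) − 6·(-1)) + (6·1 − 4·(-1)) + (4·(-1) − (-7)·1)| = 26, so the area is 13.
Along each edge there are gcd(|Δx|,|Δy|)+1 lattice points, so counting each shared vertex once the boundary has gcd(13,0) + gcd(2,2) + gcd(11,2) = 13+2+1 = 16.
Pick's theorem gives I = A − B/2 + 1 = 13 − 16/2 + 1 = 6, so the closed region contains I + B = 6 + 16 = 22 lattice points.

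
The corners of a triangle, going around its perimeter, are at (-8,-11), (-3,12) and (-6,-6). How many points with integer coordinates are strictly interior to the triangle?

9

Using the shoelace formula, 2A = |((-8)·12 − (-3)·(-11)) + ((-3)·(-6) − (-6)·12) + ((-6)·(-11) − (-8)·(-6))| = 21, so the area is 10.5.
Along each edge there are gcd(|Δx|,|Δy|)+1 lattice points, so counting each shared vertex once the boundary has gcd(5,23) + gcd(3,18) + gcd(2,5) = 1+3+1 = 5.
Pick's theorem gives I = A − B/2 + 1 = 10.5 − 5/2 + 1 = 9.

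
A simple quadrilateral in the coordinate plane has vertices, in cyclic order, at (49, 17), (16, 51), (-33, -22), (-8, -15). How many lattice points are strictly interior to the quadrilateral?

By the shoelace formula, twice the signed area is |(49·51 − 16·17) + (16·(-22) − (-33)·51) + ((-33)·(-15) − (-8)·(-22)) + ((-8)·17 − 49·(-15))| = 4476, so the area is 2238.
The number of boundary lattice points is Σ gcd(|Δx|,|Δy|) = gcd(33,34) + gcd(49,73) + gcd(25,7) + gcd(57,32) = 1+1+1+1 = 4.
By Pick's theorem A = I + B/2 − 1, so I = 2238 − 4/2 + 1 = 2237.

2237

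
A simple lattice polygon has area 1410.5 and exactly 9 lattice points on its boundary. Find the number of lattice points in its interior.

1407

From Pick's theorem, I = A − B/2 + 1 = 1410.5 − 9/2 + 1 = 1407.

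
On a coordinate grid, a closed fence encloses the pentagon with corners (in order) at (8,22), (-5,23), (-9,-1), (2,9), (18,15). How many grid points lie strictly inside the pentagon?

282

The shoelace formula gives twice the area as |[8·23 − (-5)·22] + [(-5)·(-1) − (-9)·23] + [(-9)·9 − 2·(-1)] + [2·15 − 18·9] + [18·22 − 8·15]| = 571, so the area is 285.5.
Along each edge there are gcd(|Δx|,|Δy|)+1 lattice points, so counting each shared vertex once the boundary has gcd(13,1) + gcd(4,24) + gcd(11,10) + gcd(16,6) + gcd(10,7) = 1+4+1+2+1 = 9.
By Pick's theorem A = I + B/2 − 1, so I = 285.5 − 9/2 + 1 = 282.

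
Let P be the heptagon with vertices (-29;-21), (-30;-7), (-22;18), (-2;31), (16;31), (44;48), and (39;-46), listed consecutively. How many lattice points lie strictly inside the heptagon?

Using the shoelace formula, 2A = |[(-29)·(-7) − (-30)·(-21)] + [(-30)·18 − (-22)·(-7)] + [(-22)·31 − (-2)·18] + [(-2)·31 − 16·31] + [16·48 − 44·31] + [44·(-46) − 39·48] + [39·(-21) − (-29)·(-46)]| = 8970, so the area is 4485.
Along each edge there are gcd(|Δx|,|Δy|)+1 lattice points, so counting each shared vertex once the boundary has gcd(1,14) + gcd(8,25) + gcd(20,13) + gcd(18,0) + gcd(28,17) + gcd(5,94) + gcd(68,25) = 1+1+1+18+1+1+1 = 24.
By Pick's theorem A = I + B/2 − 1, so I = 4485 − 24/2 + 1 = 4474.

4474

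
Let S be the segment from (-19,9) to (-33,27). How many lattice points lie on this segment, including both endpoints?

3

The number of lattice points on a segment between lattice points is gcd(|Δx|,|Δy|) + 1 = gcd(14,18) + 1 = 2 + 1 = 3.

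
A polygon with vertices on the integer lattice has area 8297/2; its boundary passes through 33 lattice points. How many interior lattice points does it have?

Pick's theorem A = I + B/2 − 1 rearranges to I = A − B/2 + 1 = 8297/2 − 33/2 + 1 = 4133.

4133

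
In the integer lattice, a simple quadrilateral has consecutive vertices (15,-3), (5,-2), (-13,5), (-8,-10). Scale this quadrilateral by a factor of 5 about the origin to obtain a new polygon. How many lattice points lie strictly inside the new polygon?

4081

By the shoelace formula, twice the signed area is |(15·(-2) − 5·(-3)) + (5·5 − (-13)·(-2)) + ((-13)·(-10) − (-8)·5) + ((-8)·(-3) − 15·(-10))| = 328, so the area is 164.
Summing gcd(|Δx|,|Δy|) over the edges gives the boundary count: gcd(10,1) + gcd(18,7) + gcd(5,15) + gcd(23,7) = 1+1+5+1 = 8.
Scaling by 5 multiplies the area by 5² = 25 (so the new area is 4100) and multiplies the boundary lattice-point count by 5, giving 40.
By Pick's theorem, the interior count of the dilated polygon is 4100 − 40/2 + 1 = 4081.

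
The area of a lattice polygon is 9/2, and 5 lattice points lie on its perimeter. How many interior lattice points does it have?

Pick's theorem A = I + B/2 − 1 rearranges to I = A − B/2 + 1 = 9/2 − 5/2 + 1 = 3.

3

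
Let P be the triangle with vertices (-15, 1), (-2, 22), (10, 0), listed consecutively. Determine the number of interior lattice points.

268

Using the shoelace formula, 2A = |[(-15)·22 − (-2)·1] + [(-2)·0 − 10·22] + [10·1 − (-15)·0]| = 538, so the area is 269.
Summing gcd(|Δx|,|Δy|) over the edges gives the boundary count: gcd(13,21) + gcd(12,22) + gcd(25,1) = 1+2+1 = 4.
Pick's theorem gives I = A − B/2 + 1 = 269 − 4/2 + 1 = 268.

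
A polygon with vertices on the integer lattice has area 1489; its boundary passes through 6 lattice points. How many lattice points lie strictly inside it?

Pick's theorem A = I + B/2 − 1 rearranges to I = A − B/2 + 1 = 1489 − 6/2 + 1 = 1487.

1487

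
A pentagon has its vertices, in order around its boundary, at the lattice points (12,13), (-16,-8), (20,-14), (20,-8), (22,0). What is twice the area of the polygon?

1078

The shoelace formula gives twice the area as |(12·(-8) − (-16)·13) + ((-16)·(-14) − 20·(-8)) + (20·(-8) − 20·(-14)) + (20·0 − 22·(-8)) + (22·13 − 12·0)| = 1078, so the area is 539.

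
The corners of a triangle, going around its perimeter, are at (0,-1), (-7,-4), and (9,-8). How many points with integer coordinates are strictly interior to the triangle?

36

The shoelace formula gives twice the area as |(0·(-4) − (-7)·(-1)) + ((-7)·(-8) − 9·(-4)) + (9·(-1) − 0·(-8))| = 76, so the area is 38.
The number of boundary lattice points is Σ gcd(|Δx|,|Δy|) = gcd(7,3) + gcd(16,4) + gcd(9,7) = 1+4+1 = 6.
Pick's theorem gives I = A − B/2 + 1 = 38 − 6/2 + 1 = 36.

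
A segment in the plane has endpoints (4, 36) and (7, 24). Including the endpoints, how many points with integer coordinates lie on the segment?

4

The number of lattice points on a segment between lattice points is gcd(|Δx|,|Δy|) + 1 = gcd(3,12) + 1 = 3 + 1 = 4.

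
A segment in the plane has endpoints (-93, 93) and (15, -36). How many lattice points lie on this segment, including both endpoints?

4

The number of lattice points on a segment between lattice points is gcd(|Δx|,|Δy|) + 1 = gcd(108,129) + 1 = 3 + 1 = 4.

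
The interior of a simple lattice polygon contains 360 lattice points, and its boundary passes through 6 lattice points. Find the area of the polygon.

By Pick's theorem, A = I + B/2 − 1 = 360 + 6/2 − 1 = 362.

362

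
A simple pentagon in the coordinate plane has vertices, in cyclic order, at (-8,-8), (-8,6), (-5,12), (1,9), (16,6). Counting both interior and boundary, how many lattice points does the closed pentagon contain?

By the shoelace formula, twice the signed area is |[(-8)·6 − (-8)·(-8)] + [(-8)·12 − (-5)·6] + [(-5)·9 − 1·12] + [1·6 − 16·9] + [16·(-8) − (-8)·6]| = 453, so the area is 226.5.
The number of boundary lattice points is Σ gcd(|Δx|,|Δy|) = gcd(0,14) + gcd(3,6) + gcd(6,3) + gcd(15,3) + gcd(24,14) = 14+3+3+3+2 = 25.
Pick's theorem gives I = A − B/2 + 1 = 226.5 − 25/2 + 1 = 215, so the closed region contains I + B = 215 + 25 = 240 lattice points.

240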